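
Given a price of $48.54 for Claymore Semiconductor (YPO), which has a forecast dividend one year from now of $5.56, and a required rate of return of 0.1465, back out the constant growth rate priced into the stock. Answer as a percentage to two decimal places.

3.20%

From P₀ = D₁/(r − g), the implied growth is g = r − D₁/P₀.
g = 0.1465 − 5.56/48.54 = 0.1465 − 0.11454 = 0.03196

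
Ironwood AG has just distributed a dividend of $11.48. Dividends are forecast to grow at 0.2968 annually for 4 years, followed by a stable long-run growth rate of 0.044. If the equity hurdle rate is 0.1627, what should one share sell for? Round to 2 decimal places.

$217.03

Two-stage DDM. Project D₁…D_4 at 0.2968, terminal growth 0.044, discount at r = 0.1627.
D_1 = 14.8873
D_2 = 19.3058
D_3 = 25.0358
D_4 = 32.4664
Terminal value at t=4: TV = D_5/(r−g) = 33.8949/(0.1627−0.044) = 285.5510
P₀ = 14.8873/(1+0.1627)^1 + 19.3058/(1+0.1627)^2 + 25.0358/(1+0.1627)^3 + 32.4664/(1+0.1627)^4 + 285.5510/(1+0.1627)^4 = 217.0251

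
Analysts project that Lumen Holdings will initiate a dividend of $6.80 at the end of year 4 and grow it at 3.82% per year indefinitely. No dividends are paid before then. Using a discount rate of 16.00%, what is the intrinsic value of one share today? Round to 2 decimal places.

Deferred-dividend DDM. At t=3 the remaining stream is a growing perpetuity with first payment D_4 = 6.80.
V_3 = D_4/(r−g) = 6.80/(0.16−0.0382) = 55.8292
P₀ = V_3/(1+r)^3 = 55.8292/(1+0.16)^3 = 35.7674

$35.77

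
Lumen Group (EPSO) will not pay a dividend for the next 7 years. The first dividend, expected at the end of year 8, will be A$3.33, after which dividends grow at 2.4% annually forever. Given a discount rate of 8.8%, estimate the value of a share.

Deferred-dividend DDM. At t=7 the remaining stream is a growing perpetuity with first payment D_8 = 3.33.
V_7 = D_8/(r−g) = 3.33/(0.088−0.024) = 52.0312
P₀ = V_7/(1+r)^7 = 52.0312/(1+0.088)^7 = 28.8312

A$28.83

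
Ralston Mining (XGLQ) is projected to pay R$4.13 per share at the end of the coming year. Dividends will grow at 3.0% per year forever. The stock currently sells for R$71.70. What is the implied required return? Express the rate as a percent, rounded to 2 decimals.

Rearranging the constant-growth DDM: r = D₁/P₀ + g.
r = 4.1300 / 71.70 + 0.03 = 0.05760 + 0.03 = 0.08760

8.76%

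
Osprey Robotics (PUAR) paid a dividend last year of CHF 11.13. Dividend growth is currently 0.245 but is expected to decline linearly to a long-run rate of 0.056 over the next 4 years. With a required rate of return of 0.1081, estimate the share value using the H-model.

H-model: P₀ = D₀[(1+g_L) + H(g_S−g_L)]/(r−g_L), with H = 4/2 = 2.
P₀ = 11.13 × [(1+0.056) + 2×(0.245−0.056)] / (0.1081−0.056)
   = 11.13 × 1.4340 / 0.0521 = 306.3420

CHF 306.34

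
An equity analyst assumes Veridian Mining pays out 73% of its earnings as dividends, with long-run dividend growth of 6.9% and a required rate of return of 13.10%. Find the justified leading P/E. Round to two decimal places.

Justified leading P/E = b/(r−g) = 0.73/(0.131−0.069) = 11.7742

11.77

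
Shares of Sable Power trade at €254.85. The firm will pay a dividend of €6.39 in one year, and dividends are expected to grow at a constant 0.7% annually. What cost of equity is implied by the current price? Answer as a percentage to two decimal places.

3.21%

Rearranging the constant-growth DDM: r = D₁/P₀ + g.
r = 6.3900 / 254.85 + 0.007 = 0.02507 + 0.007 = 0.03207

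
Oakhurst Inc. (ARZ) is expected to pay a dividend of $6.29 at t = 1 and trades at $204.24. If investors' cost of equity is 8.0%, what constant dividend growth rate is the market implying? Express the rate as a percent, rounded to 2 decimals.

From P₀ = D₁/(r − g), the implied growth is g = r − D₁/P₀.
g = 0.08 − 6.29/204.24 = 0.08 − 0.03080 = 0.04920

4.92%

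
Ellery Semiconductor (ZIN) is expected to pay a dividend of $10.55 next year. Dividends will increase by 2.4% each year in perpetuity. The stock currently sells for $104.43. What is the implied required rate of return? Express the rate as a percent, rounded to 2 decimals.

12.50%

Rearranging the constant-growth DDM: r = D₁/P₀ + g.
r = 10.5500 / 104.43 + 0.024 = 0.10102 + 0.024 = 0.12502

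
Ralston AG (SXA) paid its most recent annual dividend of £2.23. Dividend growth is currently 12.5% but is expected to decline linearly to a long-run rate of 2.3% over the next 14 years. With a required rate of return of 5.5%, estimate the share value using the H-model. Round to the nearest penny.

£121.05

H-model: P₀ = D₀[(1+g_L) + H(g_S−g_L)]/(r−g_L), with H = 14/2 = 7.
P₀ = 2.23 × [(1+0.023) + 7×(0.125−0.023)] / (0.055−0.023)
   = 2.23 × 1.7370 / 0.032 = 121.0472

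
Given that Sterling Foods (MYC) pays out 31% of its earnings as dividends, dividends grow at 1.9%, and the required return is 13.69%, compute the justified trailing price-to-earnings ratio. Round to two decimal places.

2.68

Justified trailing P/E = b(1+g)/(r−g) = 0.31×(1+0.019)/(0.1369−0.019) = 2.6793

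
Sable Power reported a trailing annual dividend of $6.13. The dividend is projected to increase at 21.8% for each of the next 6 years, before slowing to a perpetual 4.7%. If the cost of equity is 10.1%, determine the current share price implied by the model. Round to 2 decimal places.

Two-stage DDM. Project D₁…D_6 at 0.218, terminal growth 0.047, discount at r = 0.101.
D_1 = 7.4663
D_2 = 9.0940
D_3 = 11.0765
D_4 = 13.4912
D_5 = 16.4322
D_6 = 20.0145
Terminal value at t=6: TV = D_7/(r−g) = 20.9552/(0.101−0.047) = 388.0584
P₀ = 7.4663/(1+0.101)^1 + 9.0940/(1+0.101)^2 + 11.0765/(1+0.101)^3 + 13.4912/(1+0.101)^4 + 16.4322/(1+0.101)^5 + 20.0145/(1+0.101)^6 + 388.0584/(1+0.101)^6 = 271.0149

$271.01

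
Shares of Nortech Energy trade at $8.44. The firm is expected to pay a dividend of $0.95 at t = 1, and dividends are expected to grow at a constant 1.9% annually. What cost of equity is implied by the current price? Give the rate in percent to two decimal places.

Rearranging the constant-growth DDM: r = D₁/P₀ + g.
r = 0.9500 / 8.44 + 0.019 = 0.11256 + 0.019 = 0.13156

13.16%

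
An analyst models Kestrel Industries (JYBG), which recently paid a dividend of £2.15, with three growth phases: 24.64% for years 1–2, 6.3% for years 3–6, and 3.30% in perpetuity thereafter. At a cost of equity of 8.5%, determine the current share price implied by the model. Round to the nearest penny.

Three-stage DDM. Project D₁…D_6; terminal Gordon value at t=6 with g = 0.033; discount at r = 0.085.
D_1 = 2.6798
D_2 = 3.3401
D_3 = 3.5505
D_4 = 3.7742
D_5 = 4.0119
D_6 = 4.2647
TV_6 = 4.4054/(0.085−0.033) = 84.7195
P₀ = Σ Dₜ/(1+r)ᵗ + TV_6/(1+r)^6 = 68.0206

£68.02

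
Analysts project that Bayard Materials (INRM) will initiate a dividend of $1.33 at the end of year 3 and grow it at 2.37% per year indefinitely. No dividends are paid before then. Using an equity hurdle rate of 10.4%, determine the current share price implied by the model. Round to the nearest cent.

$13.59

Deferred-dividend DDM. At t=2 the remaining stream is a growing perpetuity with first payment D_3 = 1.33.
V_2 = D_3/(r−g) = 1.33/(0.104−0.0237) = 16.5629
P₀ = V_2/(1+r)^2 = 16.5629/(1+0.104)^2 = 13.5893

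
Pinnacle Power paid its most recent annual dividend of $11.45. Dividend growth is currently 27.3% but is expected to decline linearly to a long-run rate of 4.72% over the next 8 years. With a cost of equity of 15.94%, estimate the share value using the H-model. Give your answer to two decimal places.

H-model: P₀ = D₀[(1+g_L) + H(g_S−g_L)]/(r−g_L), with H = 8/2 = 4.
P₀ = 11.45 × [(1+0.0472) + 4×(0.273−0.0472)] / (0.1594−0.0472)
   = 11.45 × 1.9504 / 0.1122 = 199.0381

$199.04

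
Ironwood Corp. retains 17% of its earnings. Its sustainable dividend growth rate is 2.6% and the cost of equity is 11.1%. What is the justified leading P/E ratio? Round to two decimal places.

9.76

Payout ratio b = 1 − 0.17 = 0.83.
Justified leading P/E = b/(r−g) = 0.83/(0.111−0.026) = 9.7647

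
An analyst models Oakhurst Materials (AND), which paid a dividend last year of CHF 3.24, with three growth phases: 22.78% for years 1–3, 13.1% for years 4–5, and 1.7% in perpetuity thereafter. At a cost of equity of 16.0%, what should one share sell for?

CHF 44.27

Three-stage DDM. Project D₁…D_5; terminal Gordon value at t=5 with g = 0.017; discount at r = 0.16.
D_1 = 3.9781
D_2 = 4.8843
D_3 = 5.9969
D_4 = 6.7825
D_5 = 7.6710
TV_5 = 7.8014/(0.16−0.017) = 54.5554
P₀ = Σ Dₜ/(1+r)ᵗ + TV_5/(1+r)^5 = 44.2739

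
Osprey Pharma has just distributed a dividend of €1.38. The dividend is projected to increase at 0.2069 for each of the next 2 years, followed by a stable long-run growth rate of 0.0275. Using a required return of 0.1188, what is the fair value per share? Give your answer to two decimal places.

Two-stage DDM. Project D₁…D_2 at 0.2069, terminal growth 0.0275, discount at r = 0.1188.
D_1 = 1.6655
D_2 = 2.0101
Terminal value at t=2: TV = D_3/(r−g) = 2.0654/(0.1188−0.0275) = 22.6221
P₀ = 1.6655/(1+0.1188)^1 + 2.0101/(1+0.1188)^2 + 22.6221/(1+0.1188)^2 = 21.1675

€21.17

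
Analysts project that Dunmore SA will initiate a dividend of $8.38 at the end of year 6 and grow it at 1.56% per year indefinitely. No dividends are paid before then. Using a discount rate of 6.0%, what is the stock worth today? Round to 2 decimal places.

Deferred-dividend DDM. At t=5 the remaining stream is a growing perpetuity with first payment D_6 = 8.38.
V_5 = D_6/(r−g) = 8.38/(0.06−0.0156) = 188.7387
P₀ = V_5/(1+r)^5 = 188.7387/(1+0.06)^5 = 141.0366

$141.04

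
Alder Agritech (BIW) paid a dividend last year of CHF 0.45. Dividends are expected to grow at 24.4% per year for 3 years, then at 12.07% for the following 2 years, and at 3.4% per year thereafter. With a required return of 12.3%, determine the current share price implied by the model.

Three-stage DDM. Project D₁…D_5; terminal Gordon value at t=5 with g = 0.034; discount at r = 0.123.
D_1 = 0.5598
D_2 = 0.6964
D_3 = 0.8663
D_4 = 0.9709
D_5 = 1.0881
TV_5 = 1.1251/(0.123−0.034) = 12.6410
P₀ = Σ Dₜ/(1+r)ᵗ + TV_5/(1+r)^5 = 9.9596

CHF 9.96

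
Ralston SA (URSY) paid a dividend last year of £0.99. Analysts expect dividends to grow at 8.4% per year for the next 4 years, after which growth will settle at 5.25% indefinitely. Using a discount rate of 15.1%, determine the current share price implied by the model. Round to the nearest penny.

£11.74

Two-stage DDM. Project D₁…D_4 at 0.084, terminal growth 0.0525, discount at r = 0.151.
D_1 = 1.0732
D_2 = 1.1633
D_3 = 1.2610
D_4 = 1.3669
Terminal value at t=4: TV = D_5/(r−g) = 1.4387/(0.151−0.0525) = 14.6062
P₀ = 1.0732/(1+0.151)^1 + 1.1633/(1+0.151)^2 + 1.2610/(1+0.151)^3 + 1.3669/(1+0.151)^4 + 14.6062/(1+0.151)^4 = 11.7385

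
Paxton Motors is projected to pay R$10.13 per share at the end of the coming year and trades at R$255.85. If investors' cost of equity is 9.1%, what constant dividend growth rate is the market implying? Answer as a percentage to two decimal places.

From P₀ = D₁/(r − g), the implied growth is g = r − D₁/P₀.
g = 0.091 − 10.13/255.85 = 0.091 − 0.03959 = 0.05141

5.14%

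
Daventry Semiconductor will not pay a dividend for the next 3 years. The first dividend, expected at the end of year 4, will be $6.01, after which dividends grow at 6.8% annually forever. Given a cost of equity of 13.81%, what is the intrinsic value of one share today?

Deferred-dividend DDM. At t=3 the remaining stream is a growing perpetuity with first payment D_4 = 6.01.
V_3 = D_4/(r−g) = 6.01/(0.1381−0.068) = 85.7347
P₀ = V_3/(1+r)^3 = 85.7347/(1+0.1381)^3 = 58.1588

$58.16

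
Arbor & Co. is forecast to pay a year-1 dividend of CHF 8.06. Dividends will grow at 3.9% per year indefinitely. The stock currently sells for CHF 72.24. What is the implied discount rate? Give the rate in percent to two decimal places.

Rearranging the constant-growth DDM: r = D₁/P₀ + g.
r = 8.0600 / 72.24 + 0.039 = 0.11157 + 0.039 = 0.15057

15.06%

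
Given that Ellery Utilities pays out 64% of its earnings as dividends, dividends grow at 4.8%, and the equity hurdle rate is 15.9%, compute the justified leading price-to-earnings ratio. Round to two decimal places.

5.77

Justified leading P/E = b/(r−g) = 0.64/(0.159−0.048) = 5.7658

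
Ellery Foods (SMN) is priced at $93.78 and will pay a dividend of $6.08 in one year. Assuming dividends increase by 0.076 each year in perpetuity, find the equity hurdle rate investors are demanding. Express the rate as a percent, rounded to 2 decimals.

Rearranging the constant-growth DDM: r = D₁/P₀ + g.
r = 6.0800 / 93.78 + 0.076 = 0.06483 + 0.076 = 0.14083

14.08%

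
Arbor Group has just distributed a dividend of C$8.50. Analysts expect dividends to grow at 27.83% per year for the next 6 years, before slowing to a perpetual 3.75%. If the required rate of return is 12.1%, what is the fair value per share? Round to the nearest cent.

Two-stage DDM. Project D₁…D_6 at 0.2783, terminal growth 0.0375, discount at r = 0.121.
D_1 = 10.8656
D_2 = 13.8894
D_3 = 17.7549
D_4 = 22.6960
D_5 = 29.0123
D_6 = 37.0865
Terminal value at t=6: TV = D_7/(r−g) = 38.4772/(0.121−0.0375) = 460.8051
P₀ = 10.8656/(1+0.121)^1 + 13.8894/(1+0.121)^2 + 17.7549/(1+0.121)^3 + 22.6960/(1+0.121)^4 + 29.0123/(1+0.121)^5 + 37.0865/(1+0.121)^6 + 460.8051/(1+0.121)^6 = 315.0110

C$315.01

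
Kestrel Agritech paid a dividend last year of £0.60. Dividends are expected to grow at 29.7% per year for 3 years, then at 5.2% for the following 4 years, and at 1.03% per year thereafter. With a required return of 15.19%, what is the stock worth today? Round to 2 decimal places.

£9.29

Three-stage DDM. Project D₁…D_7; terminal Gordon value at t=7 with g = 0.0103; discount at r = 0.1519.
D_1 = 0.7782
D_2 = 1.0093
D_3 = 1.3091
D_4 = 1.3772
D_5 = 1.4488
D_6 = 1.5241
D_7 = 1.6034
TV_7 = 1.6199/(0.1519−0.0103) = 11.4399
P₀ = Σ Dₜ/(1+r)ᵗ + TV_7/(1+r)^7 = 9.2889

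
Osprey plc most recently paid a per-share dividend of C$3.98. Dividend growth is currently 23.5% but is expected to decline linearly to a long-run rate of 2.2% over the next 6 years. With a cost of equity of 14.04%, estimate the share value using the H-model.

H-model: P₀ = D₀[(1+g_L) + H(g_S−g_L)]/(r−g_L), with H = 6/2 = 3.
P₀ = 3.98 × [(1+0.022) + 3×(0.235−0.022)] / (0.1404−0.022)
   = 3.98 × 1.6610 / 0.1184 = 55.8343

C$55.83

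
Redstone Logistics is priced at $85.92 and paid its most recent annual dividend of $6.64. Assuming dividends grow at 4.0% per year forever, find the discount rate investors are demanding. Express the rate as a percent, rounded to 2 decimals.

Rearranging the constant-growth DDM: r = D₁/P₀ + g.
D₁ = 6.64 × (1 + 0.04) = 6.9056.
r = 6.9056 / 85.92 + 0.04 = 0.08037 + 0.04 = 0.12037

12.04%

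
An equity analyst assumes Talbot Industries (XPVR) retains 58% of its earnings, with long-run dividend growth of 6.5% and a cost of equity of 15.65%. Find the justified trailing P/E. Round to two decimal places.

4.89

Payout ratio b = 1 − 0.58 = 0.42.
Justified trailing P/E = b(1+g)/(r−g) = 0.42×(1+0.065)/(0.1565−0.065) = 4.8885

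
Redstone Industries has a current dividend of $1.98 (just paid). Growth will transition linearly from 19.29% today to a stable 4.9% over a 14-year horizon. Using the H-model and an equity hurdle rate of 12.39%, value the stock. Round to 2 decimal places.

$54.36

H-model: P₀ = D₀[(1+g_L) + H(g_S−g_L)]/(r−g_L), with H = 14/2 = 7.
P₀ = 1.98 × [(1+0.049) + 7×(0.1929−0.049)] / (0.1239−0.049)
   = 1.98 × 2.0563 / 0.0749 = 54.3588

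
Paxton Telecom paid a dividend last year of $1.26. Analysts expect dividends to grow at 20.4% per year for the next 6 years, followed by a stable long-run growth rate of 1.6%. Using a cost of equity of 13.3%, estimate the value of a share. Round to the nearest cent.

Two-stage DDM. Project D₁…D_6 at 0.204, terminal growth 0.016, discount at r = 0.133.
D_1 = 1.5170
D_2 = 1.8265
D_3 = 2.1991
D_4 = 2.6477
D_5 = 3.1879
D_6 = 3.8382
Terminal value at t=6: TV = D_7/(r−g) = 3.8996/(0.133−0.016) = 33.3302
P₀ = 1.5170/(1+0.133)^1 + 1.8265/(1+0.133)^2 + 2.1991/(1+0.133)^3 + 2.6477/(1+0.133)^4 + 3.1879/(1+0.133)^5 + 3.8382/(1+0.133)^6 + 33.3302/(1+0.133)^6 = 25.1590

$25.16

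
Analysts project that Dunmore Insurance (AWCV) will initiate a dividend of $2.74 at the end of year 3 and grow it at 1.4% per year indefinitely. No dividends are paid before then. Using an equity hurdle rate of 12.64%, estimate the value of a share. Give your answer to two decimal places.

$19.21

Deferred-dividend DDM. At t=2 the remaining stream is a growing perpetuity with first payment D_3 = 2.74.
V_2 = D_3/(r−g) = 2.74/(0.1264−0.014) = 24.3772
P₀ = V_2/(1+r)^2 = 24.3772/(1+0.1264)^2 = 19.2132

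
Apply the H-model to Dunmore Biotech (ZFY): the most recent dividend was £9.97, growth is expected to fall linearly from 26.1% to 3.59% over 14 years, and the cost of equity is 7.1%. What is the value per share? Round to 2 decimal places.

H-model: P₀ = D₀[(1+g_L) + H(g_S−g_L)]/(r−g_L), with H = 14/2 = 7.
P₀ = 9.97 × [(1+0.0359) + 7×(0.261−0.0359)] / (0.071−0.0359)
   = 9.97 × 2.6116 / 0.0351 = 741.8134

£741.81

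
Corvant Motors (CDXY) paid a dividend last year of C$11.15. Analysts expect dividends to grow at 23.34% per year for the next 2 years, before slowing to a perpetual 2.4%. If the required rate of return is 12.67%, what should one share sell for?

C$158.80

Two-stage DDM. Project D₁…D_2 at 0.2334, terminal growth 0.024, discount at r = 0.1267.
D_1 = 13.7524
D_2 = 16.9622
Terminal value at t=2: TV = D_3/(r−g) = 17.3693/(0.1267−0.024) = 169.1267
P₀ = 13.7524/(1+0.1267)^1 + 16.9622/(1+0.1267)^2 + 169.1267/(1+0.1267)^2 = 158.7958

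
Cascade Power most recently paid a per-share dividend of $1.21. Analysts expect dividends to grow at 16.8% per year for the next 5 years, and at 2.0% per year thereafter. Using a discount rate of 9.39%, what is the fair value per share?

Two-stage DDM. Project D₁…D_5 at 0.168, terminal growth 0.02, discount at r = 0.0939.
D_1 = 1.4133
D_2 = 1.6507
D_3 = 1.9280
D_4 = 2.2519
D_5 = 2.6303
Terminal value at t=5: TV = D_6/(r−g) = 2.6829/(0.0939−0.02) = 36.3041
P₀ = 1.4133/(1+0.0939)^1 + 1.6507/(1+0.0939)^2 + 1.9280/(1+0.0939)^3 + 2.2519/(1+0.0939)^4 + 2.6303/(1+0.0939)^5 + 36.3041/(1+0.0939)^5 = 30.5738

$30.57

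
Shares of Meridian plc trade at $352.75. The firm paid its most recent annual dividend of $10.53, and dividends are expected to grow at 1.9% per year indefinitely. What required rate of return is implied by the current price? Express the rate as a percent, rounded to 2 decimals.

4.94%

Rearranging the constant-growth DDM: r = D₁/P₀ + g.
D₁ = 10.53 × (1 + 0.019) = 10.7301.
r = 10.7301 / 352.75 + 0.019 = 0.03042 + 0.019 = 0.04942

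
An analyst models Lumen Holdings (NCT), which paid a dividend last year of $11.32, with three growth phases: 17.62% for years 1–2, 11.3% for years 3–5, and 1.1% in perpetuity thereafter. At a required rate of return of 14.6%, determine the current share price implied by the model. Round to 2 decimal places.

Three-stage DDM. Project D₁…D_5; terminal Gordon value at t=5 with g = 0.011; discount at r = 0.146.
D_1 = 13.3146
D_2 = 15.6606
D_3 = 17.4303
D_4 = 19.3999
D_5 = 21.5921
TV_5 = 21.8296/(0.146−0.011) = 161.7006
P₀ = Σ Dₜ/(1+r)ᵗ + TV_5/(1+r)^5 = 139.1019

$139.10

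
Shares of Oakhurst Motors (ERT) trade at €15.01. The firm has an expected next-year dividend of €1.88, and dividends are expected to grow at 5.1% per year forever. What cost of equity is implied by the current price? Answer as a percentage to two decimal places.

Rearranging the constant-growth DDM: r = D₁/P₀ + g.
r = 1.8800 / 15.01 + 0.051 = 0.12525 + 0.051 = 0.17625

17.62%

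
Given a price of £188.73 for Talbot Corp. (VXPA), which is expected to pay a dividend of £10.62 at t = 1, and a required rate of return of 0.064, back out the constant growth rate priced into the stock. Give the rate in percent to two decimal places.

From P₀ = D₁/(r − g), the implied growth is g = r − D₁/P₀.
g = 0.064 − 10.62/188.73 = 0.064 − 0.05627 = 0.00773

0.77%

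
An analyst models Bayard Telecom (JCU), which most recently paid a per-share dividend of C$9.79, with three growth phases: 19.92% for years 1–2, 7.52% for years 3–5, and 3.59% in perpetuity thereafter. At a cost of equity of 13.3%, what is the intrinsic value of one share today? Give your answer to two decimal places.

C$150.98

Three-stage DDM. Project D₁…D_5; terminal Gordon value at t=5 with g = 0.0359; discount at r = 0.133.
D_1 = 11.7402
D_2 = 14.0788
D_3 = 15.1375
D_4 = 16.2759
D_5 = 17.4998
TV_5 = 18.1281/(0.133−0.0359) = 186.6948
P₀ = Σ Dₜ/(1+r)ᵗ + TV_5/(1+r)^5 = 150.9836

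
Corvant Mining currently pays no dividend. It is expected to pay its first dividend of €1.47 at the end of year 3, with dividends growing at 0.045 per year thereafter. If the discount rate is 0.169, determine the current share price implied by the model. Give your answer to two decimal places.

€8.67

Deferred-dividend DDM. At t=2 the remaining stream is a growing perpetuity with first payment D_3 = 1.47.
V_2 = D_3/(r−g) = 1.47/(0.169−0.045) = 11.8548
P₀ = V_2/(1+r)^2 = 11.8548/(1+0.169)^2 = 8.6749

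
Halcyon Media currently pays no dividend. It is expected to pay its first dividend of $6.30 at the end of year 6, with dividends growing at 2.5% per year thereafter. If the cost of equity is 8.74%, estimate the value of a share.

$66.41

Deferred-dividend DDM. At t=5 the remaining stream is a growing perpetuity with first payment D_6 = 6.30.
V_5 = D_6/(r−g) = 6.30/(0.0874−0.025) = 100.9615
P₀ = V_5/(1+r)^5 = 100.9615/(1+0.0874)^5 = 66.4063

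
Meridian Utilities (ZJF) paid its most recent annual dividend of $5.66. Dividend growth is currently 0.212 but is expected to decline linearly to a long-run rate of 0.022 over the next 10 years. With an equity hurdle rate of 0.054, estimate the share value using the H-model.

$348.80

H-model: P₀ = D₀[(1+g_L) + H(g_S−g_L)]/(r−g_L), with H = 10/2 = 5.
P₀ = 5.66 × [(1+0.022) + 5×(0.212−0.022)] / (0.054−0.022)
   = 5.66 × 1.9720 / 0.032 = 348.7975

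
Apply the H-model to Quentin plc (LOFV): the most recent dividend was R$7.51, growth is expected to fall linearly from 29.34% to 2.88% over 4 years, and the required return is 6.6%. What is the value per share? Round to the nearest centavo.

H-model: P₀ = D₀[(1+g_L) + H(g_S−g_L)]/(r−g_L), with H = 4/2 = 2.
P₀ = 7.51 × [(1+0.0288) + 2×(0.2934−0.0288)] / (0.066−0.0288)
   = 7.51 × 1.5580 / 0.0372 = 314.5317

R$314.53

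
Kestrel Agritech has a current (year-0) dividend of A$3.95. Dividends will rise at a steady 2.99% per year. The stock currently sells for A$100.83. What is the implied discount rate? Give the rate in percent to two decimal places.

7.02%

Rearranging the constant-growth DDM: r = D₁/P₀ + g.
D₁ = 3.95 × (1 + 0.0299) = 4.0681.
r = 4.0681 / 100.83 + 0.0299 = 0.04035 + 0.0299 = 0.07025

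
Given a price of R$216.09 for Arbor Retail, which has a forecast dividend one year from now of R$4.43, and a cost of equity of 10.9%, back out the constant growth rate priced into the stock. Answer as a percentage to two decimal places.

8.85%

From P₀ = D₁/(r − g), the implied growth is g = r − D₁/P₀.
g = 0.109 − 4.43/216.09 = 0.109 − 0.02050 = 0.08850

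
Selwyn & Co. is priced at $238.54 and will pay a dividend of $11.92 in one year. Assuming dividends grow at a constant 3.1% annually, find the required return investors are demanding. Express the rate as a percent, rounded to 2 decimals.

Rearranging the constant-growth DDM: r = D₁/P₀ + g.
r = 11.9200 / 238.54 + 0.031 = 0.04997 + 0.031 = 0.08097

8.10%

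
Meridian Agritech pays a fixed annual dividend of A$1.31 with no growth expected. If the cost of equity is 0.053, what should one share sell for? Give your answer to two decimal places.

A$24.72

Zero-growth DDM (perpetuity): P₀ = D/r = 1.31 / 0.053 = 24.7170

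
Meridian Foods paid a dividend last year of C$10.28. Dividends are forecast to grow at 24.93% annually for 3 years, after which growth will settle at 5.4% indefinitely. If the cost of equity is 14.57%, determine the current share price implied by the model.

Two-stage DDM. Project D₁…D_3 at 0.2493, terminal growth 0.054, discount at r = 0.1457.
D_1 = 12.8428
D_2 = 16.0445
D_3 = 20.0444
Terminal value at t=3: TV = D_4/(r−g) = 21.1268/(0.1457−0.054) = 230.3905
P₀ = 12.8428/(1+0.1457)^1 + 16.0445/(1+0.1457)^2 + 20.0444/(1+0.1457)^3 + 230.3905/(1+0.1457)^3 = 189.9588

C$189.96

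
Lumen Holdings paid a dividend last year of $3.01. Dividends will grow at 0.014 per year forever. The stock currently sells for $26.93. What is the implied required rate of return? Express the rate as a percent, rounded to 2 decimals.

12.73%

Rearranging the constant-growth DDM: r = D₁/P₀ + g.
D₁ = 3.01 × (1 + 0.014) = 3.0521.
r = 3.0521 / 26.93 + 0.014 = 0.11334 + 0.014 = 0.12734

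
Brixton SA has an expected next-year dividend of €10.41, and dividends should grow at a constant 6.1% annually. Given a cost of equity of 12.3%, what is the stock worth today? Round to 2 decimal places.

Gordon growth model: P₀ = D₁/(r − g), with D₁ = 10.41 given directly.
P₀ = 10.4100 / (0.123 − 0.061) = 10.4100 / 0.062 = 167.9032

€167.90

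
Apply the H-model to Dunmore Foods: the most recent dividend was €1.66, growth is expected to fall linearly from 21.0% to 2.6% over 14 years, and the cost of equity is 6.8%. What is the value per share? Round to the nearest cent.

H-model: P₀ = D₀[(1+g_L) + H(g_S−g_L)]/(r−g_L), with H = 14/2 = 7.
P₀ = 1.66 × [(1+0.026) + 7×(0.21−0.026)] / (0.068−0.026)
   = 1.66 × 2.3140 / 0.042 = 91.4581

€91.46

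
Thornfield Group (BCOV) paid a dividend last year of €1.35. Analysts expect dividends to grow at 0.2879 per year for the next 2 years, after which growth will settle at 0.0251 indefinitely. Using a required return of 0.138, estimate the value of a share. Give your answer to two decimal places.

Two-stage DDM. Project D₁…D_2 at 0.2879, terminal growth 0.0251, discount at r = 0.138.
D_1 = 1.7387
D_2 = 2.2392
Terminal value at t=2: TV = D_3/(r−g) = 2.2954/(0.138−0.0251) = 20.3315
P₀ = 1.7387/(1+0.138)^1 + 2.2392/(1+0.138)^2 + 20.3315/(1+0.138)^2 = 18.9564

€18.96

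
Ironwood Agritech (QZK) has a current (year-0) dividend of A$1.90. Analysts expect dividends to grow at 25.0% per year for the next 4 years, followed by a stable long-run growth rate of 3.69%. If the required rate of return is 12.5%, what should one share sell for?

Two-stage DDM. Project D₁…D_4 at 0.25, terminal growth 0.0369, discount at r = 0.125.
D_1 = 2.3750
D_2 = 2.9688
D_3 = 3.7109
D_4 = 4.6387
Terminal value at t=4: TV = D_5/(r−g) = 4.8098/(0.125−0.0369) = 54.5952
P₀ = 2.3750/(1+0.125)^1 + 2.9688/(1+0.125)^2 + 3.7109/(1+0.125)^3 + 4.6387/(1+0.125)^4 + 54.5952/(1+0.125)^4 = 44.0425

A$44.04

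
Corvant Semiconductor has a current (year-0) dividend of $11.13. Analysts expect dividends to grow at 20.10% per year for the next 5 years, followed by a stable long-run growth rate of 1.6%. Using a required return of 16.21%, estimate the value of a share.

Two-stage DDM. Project D₁…D_5 at 0.201, terminal growth 0.016, discount at r = 0.1621.
D_1 = 13.3671
D_2 = 16.0539
D_3 = 19.2808
D_4 = 23.1562
D_5 = 27.8106
Terminal value at t=5: TV = D_6/(r−g) = 28.2556/(0.1621−0.016) = 193.3988
P₀ = 13.3671/(1+0.1621)^1 + 16.0539/(1+0.1621)^2 + 19.2808/(1+0.1621)^3 + 23.1562/(1+0.1621)^4 + 27.8106/(1+0.1621)^5 + 193.3988/(1+0.1621)^5 = 152.7449

$152.74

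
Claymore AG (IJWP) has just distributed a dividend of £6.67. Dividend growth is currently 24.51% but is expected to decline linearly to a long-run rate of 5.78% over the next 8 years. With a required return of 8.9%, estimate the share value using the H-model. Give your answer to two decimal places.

£386.30

H-model: P₀ = D₀[(1+g_L) + H(g_S−g_L)]/(r−g_L), with H = 8/2 = 4.
P₀ = 6.67 × [(1+0.0578) + 4×(0.2451−0.0578)] / (0.089−0.0578)
   = 6.67 × 1.8070 / 0.0312 = 386.3042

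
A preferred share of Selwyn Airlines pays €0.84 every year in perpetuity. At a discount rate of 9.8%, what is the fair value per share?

Zero-growth DDM (perpetuity): P₀ = D/r = 0.84 / 0.098 = 8.5714

€8.57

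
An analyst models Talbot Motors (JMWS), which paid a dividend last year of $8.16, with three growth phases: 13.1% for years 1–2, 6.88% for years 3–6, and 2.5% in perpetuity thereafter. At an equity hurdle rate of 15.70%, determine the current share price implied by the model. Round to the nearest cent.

Three-stage DDM. Project D₁…D_6; terminal Gordon value at t=6 with g = 0.025; discount at r = 0.157.
D_1 = 9.2290
D_2 = 10.4380
D_3 = 11.1561
D_4 = 11.9236
D_5 = 12.7440
D_6 = 13.6208
TV_6 = 13.9613/(0.157−0.025) = 105.7672
P₀ = Σ Dₜ/(1+r)ᵗ + TV_6/(1+r)^6 = 85.5467

$85.55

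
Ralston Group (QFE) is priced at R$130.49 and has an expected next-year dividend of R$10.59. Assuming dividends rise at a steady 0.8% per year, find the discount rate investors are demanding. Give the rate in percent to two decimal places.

Rearranging the constant-growth DDM: r = D₁/P₀ + g.
r = 10.5900 / 130.49 + 0.008 = 0.08116 + 0.008 = 0.08916

8.92%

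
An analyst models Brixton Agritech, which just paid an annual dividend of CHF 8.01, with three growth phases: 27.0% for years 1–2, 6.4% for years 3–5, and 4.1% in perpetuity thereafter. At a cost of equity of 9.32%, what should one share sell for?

CHF 249.61

Three-stage DDM. Project D₁…D_5; terminal Gordon value at t=5 with g = 0.041; discount at r = 0.0932.
D_1 = 10.1727
D_2 = 12.9193
D_3 = 13.7462
D_4 = 14.6259
D_5 = 15.5620
TV_5 = 16.2000/(0.0932−0.041) = 310.3452
P₀ = Σ Dₜ/(1+r)ᵗ + TV_5/(1+r)^5 = 249.6133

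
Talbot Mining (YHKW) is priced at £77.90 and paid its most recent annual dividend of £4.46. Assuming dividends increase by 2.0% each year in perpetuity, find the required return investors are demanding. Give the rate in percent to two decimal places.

7.84%

Rearranging the constant-growth DDM: r = D₁/P₀ + g.
D₁ = 4.46 × (1 + 0.02) = 4.5492.
r = 4.5492 / 77.90 + 0.02 = 0.05840 + 0.02 = 0.07840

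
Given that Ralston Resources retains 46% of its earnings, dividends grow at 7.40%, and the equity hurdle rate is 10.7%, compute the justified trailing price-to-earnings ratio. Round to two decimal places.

Payout ratio b = 1 − 0.46 = 0.54.
Justified trailing P/E = b(1+g)/(r−g) = 0.54×(1+0.074)/(0.107−0.074) = 17.5745

17.57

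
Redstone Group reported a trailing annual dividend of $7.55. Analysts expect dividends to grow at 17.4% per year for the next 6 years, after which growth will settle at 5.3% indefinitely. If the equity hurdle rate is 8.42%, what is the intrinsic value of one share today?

Two-stage DDM. Project D₁…D_6 at 0.174, terminal growth 0.053, discount at r = 0.0842.
D_1 = 8.8637
D_2 = 10.4060
D_3 = 12.2166
D_4 = 14.3423
D_5 = 16.8379
D_6 = 19.7677
Terminal value at t=6: TV = D_7/(r−g) = 20.8154/(0.0842−0.053) = 667.1589
P₀ = 8.8637/(1+0.0842)^1 + 10.4060/(1+0.0842)^2 + 12.2166/(1+0.0842)^3 + 14.3423/(1+0.0842)^4 + 16.8379/(1+0.0842)^5 + 19.7677/(1+0.0842)^6 + 667.1589/(1+0.0842)^6 = 471.1483

$471.15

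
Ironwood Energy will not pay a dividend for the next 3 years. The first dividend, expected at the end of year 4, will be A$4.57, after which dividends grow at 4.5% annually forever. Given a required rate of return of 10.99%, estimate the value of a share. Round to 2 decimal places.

Deferred-dividend DDM. At t=3 the remaining stream is a growing perpetuity with first payment D_4 = 4.57.
V_3 = D_4/(r−g) = 4.57/(0.1099−0.045) = 70.4160
P₀ = V_3/(1+r)^3 = 70.4160/(1+0.1099)^3 = 51.5015

A$51.50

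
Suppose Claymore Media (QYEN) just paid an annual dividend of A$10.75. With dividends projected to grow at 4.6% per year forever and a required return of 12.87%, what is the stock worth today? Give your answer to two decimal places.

Gordon growth model: P₀ = D₁/(r − g). D₁ = 10.75 × (1 + 0.046) = 11.2445.
P₀ = 11.2445 / (0.1287 − 0.046) = 11.2445 / 0.0827 = 135.9674

A$135.97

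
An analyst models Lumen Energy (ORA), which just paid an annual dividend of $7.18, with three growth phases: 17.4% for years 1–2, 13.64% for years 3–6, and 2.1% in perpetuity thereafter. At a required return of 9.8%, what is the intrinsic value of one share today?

Three-stage DDM. Project D₁…D_6; terminal Gordon value at t=6 with g = 0.021; discount at r = 0.098.
D_1 = 8.4293
D_2 = 9.8960
D_3 = 11.2458
D_4 = 12.7798
D_5 = 14.5229
D_6 = 16.5039
TV_6 = 16.8504/(0.098−0.021) = 218.8369
P₀ = Σ Dₜ/(1+r)ᵗ + TV_6/(1+r)^6 = 176.5755

$176.58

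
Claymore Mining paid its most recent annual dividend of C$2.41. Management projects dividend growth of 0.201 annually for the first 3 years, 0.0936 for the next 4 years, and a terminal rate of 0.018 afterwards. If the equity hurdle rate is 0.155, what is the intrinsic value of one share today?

Three-stage DDM. Project D₁…D_7; terminal Gordon value at t=7 with g = 0.018; discount at r = 0.155.
D_1 = 2.8944
D_2 = 3.4762
D_3 = 4.1749
D_4 = 4.5657
D_5 = 4.9930
D_6 = 5.4604
D_7 = 5.9715
TV_7 = 6.0789/(0.155−0.018) = 44.3718
P₀ = Σ Dₜ/(1+r)ᵗ + TV_7/(1+r)^7 = 33.4758

C$33.48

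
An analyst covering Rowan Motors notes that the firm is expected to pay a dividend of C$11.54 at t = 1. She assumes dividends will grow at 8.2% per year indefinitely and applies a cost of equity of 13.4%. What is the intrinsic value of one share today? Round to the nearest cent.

C$221.92

Gordon growth model: P₀ = D₁/(r − g), with D₁ = 11.54 given directly.
P₀ = 11.5400 / (0.134 − 0.082) = 11.5400 / 0.052 = 221.9231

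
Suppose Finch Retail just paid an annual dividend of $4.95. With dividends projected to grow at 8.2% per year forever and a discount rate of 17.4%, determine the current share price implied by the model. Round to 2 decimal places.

Gordon growth model: P₀ = D₁/(r − g). D₁ = 4.95 × (1 + 0.082) = 5.3559.
P₀ = 5.3559 / (0.174 − 0.082) = 5.3559 / 0.092 = 58.2163

$58.22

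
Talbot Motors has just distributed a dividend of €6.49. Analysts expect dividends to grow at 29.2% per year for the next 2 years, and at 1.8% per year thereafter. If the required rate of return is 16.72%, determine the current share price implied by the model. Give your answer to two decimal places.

€69.39

Two-stage DDM. Project D₁…D_2 at 0.292, terminal growth 0.018, discount at r = 0.1672.
D_1 = 8.3851
D_2 = 10.8335
Terminal value at t=2: TV = D_3/(r−g) = 11.0285/(0.1672−0.018) = 73.9177
P₀ = 8.3851/(1+0.1672)^1 + 10.8335/(1+0.1672)^2 + 73.9177/(1+0.1672)^2 = 69.3933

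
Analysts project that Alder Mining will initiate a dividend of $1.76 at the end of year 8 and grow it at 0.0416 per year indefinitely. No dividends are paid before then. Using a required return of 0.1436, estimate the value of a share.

Deferred-dividend DDM. At t=7 the remaining stream is a growing perpetuity with first payment D_8 = 1.76.
V_7 = D_8/(r−g) = 1.76/(0.1436−0.0416) = 17.2549
P₀ = V_7/(1+r)^7 = 17.2549/(1+0.1436)^7 = 6.7452

$6.75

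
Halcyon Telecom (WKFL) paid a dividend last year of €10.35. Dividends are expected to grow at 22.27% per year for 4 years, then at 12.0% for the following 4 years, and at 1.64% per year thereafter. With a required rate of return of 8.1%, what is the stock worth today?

Three-stage DDM. Project D₁…D_8; terminal Gordon value at t=8 with g = 0.0164; discount at r = 0.081.
D_1 = 12.6549
D_2 = 15.4732
D_3 = 18.9191
D_4 = 23.1324
D_5 = 25.9082
D_6 = 29.0172
D_7 = 32.4993
D_8 = 36.3992
TV_8 = 36.9962/(0.081−0.0164) = 572.6961
P₀ = Σ Dₜ/(1+r)ᵗ + TV_8/(1+r)^8 = 438.0892

€438.09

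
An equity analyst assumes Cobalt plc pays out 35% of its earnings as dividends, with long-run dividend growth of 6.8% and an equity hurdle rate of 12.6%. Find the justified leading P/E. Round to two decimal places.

6.03

Justified leading P/E = b/(r−g) = 0.35/(0.126−0.068) = 6.0345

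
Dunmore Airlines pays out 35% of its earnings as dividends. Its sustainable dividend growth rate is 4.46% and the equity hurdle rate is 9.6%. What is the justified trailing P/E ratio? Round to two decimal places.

7.11

Justified trailing P/E = b(1+g)/(r−g) = 0.35×(1+0.0446)/(0.096−0.0446) = 7.1130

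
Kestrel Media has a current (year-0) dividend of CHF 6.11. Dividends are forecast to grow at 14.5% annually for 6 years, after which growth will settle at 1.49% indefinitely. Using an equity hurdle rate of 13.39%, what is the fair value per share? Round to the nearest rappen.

CHF 93.18

Two-stage DDM. Project D₁…D_6 at 0.145, terminal growth 0.0149, discount at r = 0.1339.
D_1 = 6.9960
D_2 = 8.0104
D_3 = 9.1719
D_4 = 10.5018
D_5 = 12.0245
D_6 = 13.7681
Terminal value at t=6: TV = D_7/(r−g) = 13.9732/(0.1339−0.0149) = 117.4223
P₀ = 6.9960/(1+0.1339)^1 + 8.0104/(1+0.1339)^2 + 9.1719/(1+0.1339)^3 + 10.5018/(1+0.1339)^4 + 12.0245/(1+0.1339)^5 + 13.7681/(1+0.1339)^6 + 117.4223/(1+0.1339)^6 = 93.1829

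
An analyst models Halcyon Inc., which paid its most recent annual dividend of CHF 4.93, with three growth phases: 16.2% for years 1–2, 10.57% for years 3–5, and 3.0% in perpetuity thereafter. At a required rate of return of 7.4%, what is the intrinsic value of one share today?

CHF 176.87

Three-stage DDM. Project D₁…D_5; terminal Gordon value at t=5 with g = 0.03; discount at r = 0.074.
D_1 = 5.7287
D_2 = 6.6567
D_3 = 7.3603
D_4 = 8.1383
D_5 = 8.9985
TV_5 = 9.2685/(0.074−0.03) = 210.6472
P₀ = Σ Dₜ/(1+r)ᵗ + TV_5/(1+r)^5 = 176.8727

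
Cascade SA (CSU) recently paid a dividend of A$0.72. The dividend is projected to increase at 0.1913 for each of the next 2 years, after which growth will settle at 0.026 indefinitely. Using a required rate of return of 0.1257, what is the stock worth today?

A$9.87

Two-stage DDM. Project D₁…D_2 at 0.1913, terminal growth 0.026, discount at r = 0.1257.
D_1 = 0.8577
D_2 = 1.0218
Terminal value at t=2: TV = D_3/(r−g) = 1.0484/(0.1257−0.026) = 10.5154
P₀ = 0.8577/(1+0.1257)^1 + 1.0218/(1+0.1257)^2 + 10.5154/(1+0.1257)^2 = 9.8665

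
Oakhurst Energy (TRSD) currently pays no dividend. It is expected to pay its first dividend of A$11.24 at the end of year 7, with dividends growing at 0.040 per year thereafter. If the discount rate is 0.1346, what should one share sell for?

Deferred-dividend DDM. At t=6 the remaining stream is a growing perpetuity with first payment D_7 = 11.24.
V_6 = D_7/(r−g) = 11.24/(0.1346−0.04) = 118.8161
P₀ = V_6/(1+r)^6 = 118.8161/(1+0.1346)^6 = 55.6953

A$55.70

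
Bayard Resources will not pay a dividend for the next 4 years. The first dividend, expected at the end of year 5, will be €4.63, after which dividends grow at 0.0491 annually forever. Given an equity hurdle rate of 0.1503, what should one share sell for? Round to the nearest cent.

€26.13

Deferred-dividend DDM. At t=4 the remaining stream is a growing perpetuity with first payment D_5 = 4.63.
V_4 = D_5/(r−g) = 4.63/(0.1503−0.0491) = 45.7510
P₀ = V_4/(1+r)^4 = 45.7510/(1+0.1503)^4 = 26.1310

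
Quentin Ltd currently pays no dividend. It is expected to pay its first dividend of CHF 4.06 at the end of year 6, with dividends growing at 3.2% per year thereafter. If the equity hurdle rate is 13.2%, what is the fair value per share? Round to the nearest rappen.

CHF 21.84

Deferred-dividend DDM. At t=5 the remaining stream is a growing perpetuity with first payment D_6 = 4.06.
V_5 = D_6/(r−g) = 4.06/(0.132−0.032) = 40.6000
P₀ = V_5/(1+r)^5 = 40.6000/(1+0.132)^5 = 21.8421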